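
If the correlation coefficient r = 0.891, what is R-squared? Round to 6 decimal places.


R^2 = r^2 = (0.891)^2 = 0.793881

0.793881


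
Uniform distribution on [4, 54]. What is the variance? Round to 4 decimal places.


Var = (b-a)^2 / 12
(b-a)^2 = (54 - 4)^2 = 2500
Var = 2500/12 ≈ 208.333333

208.3333


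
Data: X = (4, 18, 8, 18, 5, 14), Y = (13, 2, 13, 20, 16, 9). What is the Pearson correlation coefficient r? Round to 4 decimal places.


r = sum((xi-xbar)(yi-ybar)) / sqrt(sum((xi-xbar)^2) * sum((yi-ybar)^2))
n = 6, xbar = 67/6 ≈ 11.166667, ybar = 73/6 ≈ 12.166667
Sxy = sum((xi-xbar)(yi-ybar)) = -343/6 ≈ -57.166667
Sxx = sum((xi-xbar)^2) = 1205/6 ≈ 200.833333
Syy = sum((yi-ybar)^2) = 1145/6 ≈ 190.833333
sqrt(Sxx*Syy) ≈ 195.769493
r = Sxy / sqrt(Sxx*Syy) = -57.166667 / 195.769493 ≈ -0.292010

-0.2920


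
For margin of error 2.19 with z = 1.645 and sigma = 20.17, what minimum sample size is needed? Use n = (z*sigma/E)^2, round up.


z*sigma/E = 1.645 * 20.17 / 2.19 ≈ 15.150525
(z*sigma/E)^2 ≈ 229.538411
round up: n = 230

230


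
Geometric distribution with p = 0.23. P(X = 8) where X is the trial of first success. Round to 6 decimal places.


P = (1-p)^(k-1) * p
(1-p)^(k-1) = 0.77^7 ≈ 0.1604852
P = 0.1604852 * 0.23 ≈ 0.03691160

0.036912


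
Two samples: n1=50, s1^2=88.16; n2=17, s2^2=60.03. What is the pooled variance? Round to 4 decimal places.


sp^2 = ((n1-1)*s1^2 + (n2-1)*s2^2)/(n1+n2-2)
(n1-1)*s1^2 = 49 * 88.16 = 4319.84
(n2-1)*s2^2 = 16 * 60.03 = 960.48
numerator = 4319.84 + 960.48 = 5280.32
n1+n2-2 = 65
sp^2 = 5280.32 / 65 = 132008/1625 ≈ 81.235692

81.2357


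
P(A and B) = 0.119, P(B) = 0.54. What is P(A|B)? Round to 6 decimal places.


P(A|B) = P(A and B) / P(B) = 0.119 / 0.54 = 119/540 ≈ 0.22037037

0.220370


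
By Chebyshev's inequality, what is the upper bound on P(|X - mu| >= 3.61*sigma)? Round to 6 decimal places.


P <= 1/k^2
k^2 = 3.61^2 = 13.0321
1/k^2 = 1 / 13.0321 ≈ 0.07673360

0.076734


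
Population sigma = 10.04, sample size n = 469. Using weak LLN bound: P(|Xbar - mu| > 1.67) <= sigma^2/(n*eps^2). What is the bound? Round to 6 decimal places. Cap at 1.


bound = min(1, sigma^2/(n*eps^2))
sigma^2 = 10.04^2 = 100.8016
n*eps^2 = 469 * 1.67^2 = 469 * 2.7889 = 1307.9941
sigma^2/(n*eps^2) = 100.8016 / 1307.9941 ≈ 0.07706579

0.077066


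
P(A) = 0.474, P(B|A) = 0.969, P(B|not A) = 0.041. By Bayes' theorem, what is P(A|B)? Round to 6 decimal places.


P(A|B) = P(B|A)*P(A) / P(B), P(B) = P(B|A)*P(A) + P(B|not A)*P(not A)
P(B|A)*P(A) = 0.969 * 0.474 = 0.459306
P(B|not A)*P(not A) = 0.041 * 0.526 = 0.021566
P(B) = 0.459306 + 0.021566 = 0.480872
P(A|B) = 0.459306 / 0.480872 ≈ 0.95515231

0.955152


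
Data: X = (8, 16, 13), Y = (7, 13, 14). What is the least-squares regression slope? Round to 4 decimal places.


b = sum((xi-xbar)(yi-ybar)) / sum((xi-xbar)^2)
n = 3, xbar = 37/3 ≈ 12.333333, ybar = 34/3 ≈ 11.333333
Sxy = sum((xi-xbar)(yi-ybar)) = 80/3 ≈ 26.666667
Sxx = sum((xi-xbar)^2) = 98/3 ≈ 32.666667
b = Sxy / Sxx = 40/49 ≈ 0.816327

0.8163


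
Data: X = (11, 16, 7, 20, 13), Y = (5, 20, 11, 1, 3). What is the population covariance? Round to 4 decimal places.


Cov = (1/n)*sum((xi-xbar)(yi-ybar))
n = 5, xbar = 67/5 = 13.4, ybar = 40/5 = 8
sum((xi-xbar)(yi-ybar)) = -25
Cov = -25 / 5 = -5

-5.0000


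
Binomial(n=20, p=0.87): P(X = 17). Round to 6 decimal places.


P = C(n,k) * p^k * (1-p)^(n-k)
C(20,17) = 1140
p^k = 0.87^17 ≈ 0.09371892
(1-p)^(n-k) = 0.13^3 = 0.002197
P = 1140 * 0.09371892 * 0.002197 ≈ 0.234727

0.234727


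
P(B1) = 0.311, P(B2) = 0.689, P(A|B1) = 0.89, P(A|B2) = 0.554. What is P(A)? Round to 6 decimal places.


P(A) = P(A|B1)*P(B1) + P(A|B2)*P(B2)
P(A|B1)*P(B1) = 0.89 * 0.311 = 0.27679
P(A|B2)*P(B2) = 0.554 * 0.689 = 0.381706
P(A) = 0.27679 + 0.381706 = 0.658496

0.658496


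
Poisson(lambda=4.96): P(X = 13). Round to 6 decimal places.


P = e^(-lam) * lam^k / k!
e^(-4.96) ≈ 0.007012928
lam^k = 4.96^13 ≈ 1099668524.064753
k! = 13! = 6227020800
P = 0.007012928 * 1099668524.064753 / 6227020800 ≈ 0.001238

0.001238


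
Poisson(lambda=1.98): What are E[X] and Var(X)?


E[X] = Var(X) = lambda = 1.98

1.98, 1.98


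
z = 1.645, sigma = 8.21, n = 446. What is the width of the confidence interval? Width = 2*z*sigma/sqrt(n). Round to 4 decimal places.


width = 2*z*sigma/sqrt(n)
2*z*sigma = 2 * 1.645 * 8.21 = 27.0109
sqrt(446) ≈ 21.118712
width = 27.0109 / 21.118712 ≈ 1.279003

1.2790


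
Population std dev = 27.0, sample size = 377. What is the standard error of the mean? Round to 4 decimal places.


SE = sigma / sqrt(n)
sqrt(377) ≈ 19.416488
SE = 27.0 / 19.416488 ≈ 1.390571

1.3906


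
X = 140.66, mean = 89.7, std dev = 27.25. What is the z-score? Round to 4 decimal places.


z = (X - mu) / sigma
X - mu = 140.66 - 89.7 = 50.96
z = 50.96 / 27.25 = 5096/2725 ≈ 1.870092

1.8701


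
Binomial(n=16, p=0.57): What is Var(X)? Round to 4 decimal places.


Var = n*p*(1-p) = 16 * 0.57 * 0.43 = 3.9216

3.9216


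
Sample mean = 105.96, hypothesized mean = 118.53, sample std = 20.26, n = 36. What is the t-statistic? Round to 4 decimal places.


t = (xbar - mu0) / (s/sqrt(n))
xbar - mu0 = 105.96 - 118.53 = -12.57
sqrt(36) = 6
s/sqrt(n) = 20.26 / 6 = 1013/300 ≈ 3.37666667
t = -12.57 / 3.37666667 = -3771/1013 ≈ -3.722606

-3.7226


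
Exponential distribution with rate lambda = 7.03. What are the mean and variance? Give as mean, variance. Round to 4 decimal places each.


mean = 1/lam, var = 1/lam^2
mean = 1 / 7.03 = 100/703 ≈ 0.142248
lam^2 = 7.03^2 = 49.4209
var = 1 / 49.4209 ≈ 0.020234

0.1422, 0.0202


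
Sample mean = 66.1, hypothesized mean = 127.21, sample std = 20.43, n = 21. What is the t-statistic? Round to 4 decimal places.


t = (xbar - mu0) / (s/sqrt(n))
xbar - mu0 = 66.1 - 127.21 = -61.11
sqrt(21) ≈ 4.58257569
s/sqrt(n) = 20.43 / 4.58257569 ≈ 4.45819150
t = -61.11 / 4.45819150 ≈ -13.707352

-13.7074


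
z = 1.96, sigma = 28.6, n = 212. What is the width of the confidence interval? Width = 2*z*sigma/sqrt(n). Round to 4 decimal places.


width = 2*z*sigma/sqrt(n)
2*z*sigma = 2 * 1.96 * 28.6 = 112.112
sqrt(212) ≈ 14.560220
width = 112.112 / 14.560220 ≈ 7.699884

7.6999


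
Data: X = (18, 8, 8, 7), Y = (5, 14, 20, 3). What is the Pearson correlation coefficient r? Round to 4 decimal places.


r = sum((xi-xbar)(yi-ybar)) / sqrt(sum((xi-xbar)^2) * sum((yi-ybar)^2))
n = 4, xbar = 41/4 = 10.25, ybar = 42/4 = 10.5
Sxy = sum((xi-xbar)(yi-ybar)) = -47.5
Sxx = sum((xi-xbar)^2) = 80.75
Syy = sum((yi-ybar)^2) = 189
sqrt(Sxx*Syy) ≈ 123.538456
r = Sxy / sqrt(Sxx*Syy) = -47.5 / 123.538456 ≈ -0.384496

-0.3845


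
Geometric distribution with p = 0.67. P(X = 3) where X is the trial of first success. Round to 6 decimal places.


P = (1-p)^(k-1) * p
(1-p)^(k-1) = 0.33^2 = 0.1089
P = 0.1089 * 0.67 = 0.072963

0.072963


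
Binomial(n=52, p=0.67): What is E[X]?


E[X] = n*p = 52 * 0.67 = 34.84

34.84


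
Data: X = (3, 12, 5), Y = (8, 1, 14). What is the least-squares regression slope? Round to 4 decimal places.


b = sum((xi-xbar)(yi-ybar)) / sum((xi-xbar)^2)
n = 3, xbar = 20/3 ≈ 6.666667, ybar = 23/3 ≈ 7.666667
Sxy = sum((xi-xbar)(yi-ybar)) = -142/3 ≈ -47.333333
Sxx = sum((xi-xbar)^2) = 134/3 ≈ 44.666667
b = Sxy / Sxx = -71/67 ≈ -1.059701

-1.0597


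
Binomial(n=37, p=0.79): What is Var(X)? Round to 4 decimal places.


Var = n*p*(1-p) = 37 * 0.79 * 0.21 = 6.1383

6.1383


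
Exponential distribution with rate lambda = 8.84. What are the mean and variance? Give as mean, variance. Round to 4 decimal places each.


mean = 1/lam, var = 1/lam^2
mean = 1 / 8.84 = 25/221 ≈ 0.113122
lam^2 = 8.84^2 = 78.1456
var = 1 / 78.1456 ≈ 0.012797

0.1131, 0.0128


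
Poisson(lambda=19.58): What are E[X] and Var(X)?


E[X] = Var(X) = lambda = 19.58

19.58, 19.58


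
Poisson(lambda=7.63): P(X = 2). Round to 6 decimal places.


P = e^(-lam) * lam^k / k!
e^(-7.63) ≈ 0.0004856609
lam^k = 7.63^2 = 58.2169
k! = 2! = 2
P = 0.0004856609 * 58.2169 / 2 ≈ 0.014137

0.014137


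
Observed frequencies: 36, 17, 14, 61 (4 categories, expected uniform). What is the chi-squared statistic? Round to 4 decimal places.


chi2 = sum((O-E)^2/E), E = total/4
total = 128, E = 128/4 = 32
(36 - 32)^2 / 32 = 16 / 32 = 0.5
(17 - 32)^2 / 32 = 225 / 32 = 7.03125
(14 - 32)^2 / 32 = 324 / 32 = 10.125
(61 - 32)^2 / 32 = 841 / 32 = 26.28125
chi2 = 43.9375

43.9375


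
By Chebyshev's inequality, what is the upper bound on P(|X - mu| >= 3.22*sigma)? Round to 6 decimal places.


P <= 1/k^2
k^2 = 3.22^2 = 10.3684
1/k^2 = 1 / 10.3684 ≈ 0.09644690

0.096447


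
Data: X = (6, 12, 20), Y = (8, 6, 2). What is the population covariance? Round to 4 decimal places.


Cov = (1/n)*sum((xi-xbar)(yi-ybar))
n = 3, xbar = 38/3 ≈ 12.666667, ybar = 16/3 ≈ 5.333333
sum((xi-xbar)(yi-ybar)) = -128/3 ≈ -42.666667
Cov = -42.666667 / 3 = -128/9 ≈ -14.222222

-14.2222


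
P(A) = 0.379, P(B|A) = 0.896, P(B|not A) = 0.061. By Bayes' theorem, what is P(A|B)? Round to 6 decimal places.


P(A|B) = P(B|A)*P(A) / P(B), P(B) = P(B|A)*P(A) + P(B|not A)*P(not A)
P(B|A)*P(A) = 0.896 * 0.379 = 0.339584
P(B|not A)*P(not A) = 0.061 * 0.621 = 0.037881
P(B) = 0.339584 + 0.037881 = 0.377465
P(A|B) = 0.339584 / 0.377465 ≈ 0.89964368

0.899644


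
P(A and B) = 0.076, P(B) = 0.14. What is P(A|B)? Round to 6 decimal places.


P(A|B) = P(A and B) / P(B) = 0.076 / 0.14 = 19/35 ≈ 0.54285714

0.542857


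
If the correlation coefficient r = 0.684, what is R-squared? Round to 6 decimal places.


R^2 = r^2 = (0.684)^2 = 0.467856

0.467856


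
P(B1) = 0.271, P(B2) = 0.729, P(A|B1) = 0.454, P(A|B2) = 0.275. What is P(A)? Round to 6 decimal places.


P(A) = P(A|B1)*P(B1) + P(A|B2)*P(B2)
P(A|B1)*P(B1) = 0.454 * 0.271 = 0.123034
P(A|B2)*P(B2) = 0.275 * 0.729 = 0.200475
P(A) = 0.123034 + 0.200475 = 0.323509

0.323509


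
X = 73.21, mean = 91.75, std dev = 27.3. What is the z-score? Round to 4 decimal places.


z = (X - mu) / sigma
X - mu = 73.21 - 91.75 = -18.54
z = -18.54 / 27.3 = -309/455 ≈ -0.679121

-0.6791


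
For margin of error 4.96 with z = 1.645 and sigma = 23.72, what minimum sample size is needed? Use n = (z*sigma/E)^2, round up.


z*sigma/E = 1.645 * 23.72 / 4.96 ≈ 7.866815
(z*sigma/E)^2 ≈ 61.886771
round up: n = 62

62


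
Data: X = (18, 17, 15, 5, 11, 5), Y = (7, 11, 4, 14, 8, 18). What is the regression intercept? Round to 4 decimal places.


a = ybar - b*xbar, where b = sum((xi-xbar)(yi-ybar)) / sum((xi-xbar)^2)
n = 6, xbar = 71/6 ≈ 11.833333, ybar = 62/6 = 31/3 ≈ 10.333333
Sxy = sum((xi-xbar)(yi-ybar)) = -338/3 ≈ -112.666667
Sxx = sum((xi-xbar)^2) = 1013/6 ≈ 168.833333
b = Sxy / Sxx = -676/1013 ≈ -0.667325
a = 10.333333 - (-0.667325) * 11.833333 = 18467/1013 ≈ 18.230010

18.2300


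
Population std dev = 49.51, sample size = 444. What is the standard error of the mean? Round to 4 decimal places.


SE = sigma / sqrt(n)
sqrt(444) ≈ 21.071308
SE = 49.51 / 21.071308 ≈ 2.349641

2.3496


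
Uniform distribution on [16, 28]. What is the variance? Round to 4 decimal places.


Var = (b-a)^2 / 12
(b-a)^2 = (28 - 16)^2 = 144
Var = 144/12 = 12

12.0000


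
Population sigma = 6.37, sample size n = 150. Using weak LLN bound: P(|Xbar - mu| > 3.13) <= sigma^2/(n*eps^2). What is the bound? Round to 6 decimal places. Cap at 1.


bound = min(1, sigma^2/(n*eps^2))
sigma^2 = 6.37^2 = 40.5769
n*eps^2 = 150 * 3.13^2 = 150 * 9.7969 = 1469.535
sigma^2/(n*eps^2) = 40.5769 / 1469.535 ≈ 0.02761207

0.027612


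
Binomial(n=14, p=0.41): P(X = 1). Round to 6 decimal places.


P = C(n,k) * p^k * (1-p)^(n-k)
C(14,1) = 14
p^k = 0.41^1 = 0.41
(1-p)^(n-k) = 0.59^13 ≈ 0.001049726
P = 14 * 0.41 * 0.001049726 ≈ 0.006025

0.006025


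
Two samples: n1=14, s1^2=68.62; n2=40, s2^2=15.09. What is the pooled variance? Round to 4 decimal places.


sp^2 = ((n1-1)*s1^2 + (n2-1)*s2^2)/(n1+n2-2)
(n1-1)*s1^2 = 13 * 68.62 = 892.06
(n2-1)*s2^2 = 39 * 15.09 = 588.51
numerator = 892.06 + 588.51 = 1480.57
n1+n2-2 = 52
sp^2 = 1480.57 / 52 = 28.4725

28.4725


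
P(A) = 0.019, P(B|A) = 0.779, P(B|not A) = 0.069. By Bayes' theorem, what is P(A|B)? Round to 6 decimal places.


P(A|B) = P(B|A)*P(A) / P(B), P(B) = P(B|A)*P(A) + P(B|not A)*P(not A)
P(B|A)*P(A) = 0.779 * 0.019 = 0.014801
P(B|not A)*P(not A) = 0.069 * 0.981 = 0.067689
P(B) = 0.014801 + 0.067689 = 0.08249
P(A|B) = 0.014801 / 0.08249 ≈ 0.17942781

0.179428


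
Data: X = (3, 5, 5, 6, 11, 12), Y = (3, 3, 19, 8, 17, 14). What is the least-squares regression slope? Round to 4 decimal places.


b = sum((xi-xbar)(yi-ybar)) / sum((xi-xbar)^2)
n = 6, xbar = 42/6 = 7, ybar = 64/6 = 32/3 ≈ 10.666667
Sxy = sum((xi-xbar)(yi-ybar)) = 74
Sxx = sum((xi-xbar)^2) = 66
b = Sxy / Sxx = 37/33 ≈ 1.121212

1.1212


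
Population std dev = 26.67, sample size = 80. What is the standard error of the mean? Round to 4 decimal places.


SE = sigma / sqrt(n)
sqrt(80) ≈ 8.944272
SE = 26.67 / 8.944272 ≈ 2.981797

2.9818


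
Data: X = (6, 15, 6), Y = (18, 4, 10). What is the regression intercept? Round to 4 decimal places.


a = ybar - b*xbar, where b = sum((xi-xbar)(yi-ybar)) / sum((xi-xbar)^2)
n = 3, xbar = 27/3 = 9, ybar = 32/3 ≈ 10.666667
Sxy = sum((xi-xbar)(yi-ybar)) = -60
Sxx = sum((xi-xbar)^2) = 54
b = Sxy / Sxx = -10/9 ≈ -1.111111
a = 10.666667 - (-1.111111) * 9 = 62/3 ≈ 20.666667

20.6667


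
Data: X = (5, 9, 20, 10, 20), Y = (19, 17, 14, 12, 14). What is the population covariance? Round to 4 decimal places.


Cov = (1/n)*sum((xi-xbar)(yi-ybar))
n = 5, xbar = 64/5 = 12.8, ybar = 76/5 = 15.2
sum((xi-xbar)(yi-ybar)) = -44.8
Cov = -44.8 / 5 = -8.96

-8.9600


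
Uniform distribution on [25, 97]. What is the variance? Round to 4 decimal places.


Var = (b-a)^2 / 12
(b-a)^2 = (97 - 25)^2 = 5184
Var = 5184/12 = 432

432.0000


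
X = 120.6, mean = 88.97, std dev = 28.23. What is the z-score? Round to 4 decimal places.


z = (X - mu) / sigma
X - mu = 120.6 - 88.97 = 31.63
z = 31.63 / 28.23 = 3163/2823 ≈ 1.120439

1.1204


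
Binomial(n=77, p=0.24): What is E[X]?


E[X] = n*p = 77 * 0.24 = 18.48

18.48


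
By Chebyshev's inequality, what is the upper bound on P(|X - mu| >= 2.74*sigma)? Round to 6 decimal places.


P <= 1/k^2
k^2 = 2.74^2 = 7.5076
1/k^2 = 1 / 7.5076 ≈ 0.13319836

0.133198


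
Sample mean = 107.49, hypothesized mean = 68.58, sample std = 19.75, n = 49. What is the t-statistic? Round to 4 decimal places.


t = (xbar - mu0) / (s/sqrt(n))
xbar - mu0 = 107.49 - 68.58 = 38.91
sqrt(49) = 7
s/sqrt(n) = 19.75 / 7 = 79/28 ≈ 2.82142857
t = 38.91 / 2.82142857 = 27237/1975 ≈ 13.790886

13.7909


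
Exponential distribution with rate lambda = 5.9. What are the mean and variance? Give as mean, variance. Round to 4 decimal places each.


mean = 1/lam, var = 1/lam^2
mean = 1 / 5.9 = 10/59 ≈ 0.169492
lam^2 = 5.9^2 = 34.81
var = 1 / 34.81 = 100/3481 ≈ 0.028727

0.1695, 0.0287


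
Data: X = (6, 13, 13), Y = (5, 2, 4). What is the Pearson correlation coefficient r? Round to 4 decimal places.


r = sum((xi-xbar)(yi-ybar)) / sqrt(sum((xi-xbar)^2) * sum((yi-ybar)^2))
n = 3, xbar = 32/3 ≈ 10.666667, ybar = 11/3 ≈ 3.666667
Sxy = sum((xi-xbar)(yi-ybar)) = -28/3 ≈ -9.333333
Sxx = sum((xi-xbar)^2) = 98/3 ≈ 32.666667
Syy = sum((yi-ybar)^2) = 14/3 ≈ 4.666667
sqrt(Sxx*Syy) ≈ 12.346839
r = Sxy / sqrt(Sxx*Syy) = -9.333333 / 12.346839 ≈ -0.755929

-0.7559


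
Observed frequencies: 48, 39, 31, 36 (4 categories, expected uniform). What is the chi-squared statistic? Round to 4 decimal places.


chi2 = sum((O-E)^2/E), E = total/4
total = 154, E = 154/4 = 38.5
(48 - 38.5)^2 / 38.5 = 90.25 / 38.5 = 361/154 ≈ 2.344156
(39 - 38.5)^2 / 38.5 = 0.25 / 38.5 = 1/154 ≈ 0.006494
(31 - 38.5)^2 / 38.5 = 56.25 / 38.5 = 225/154 ≈ 1.461039
(36 - 38.5)^2 / 38.5 = 6.25 / 38.5 = 25/154 ≈ 0.162338
chi2 = 306/77 ≈ 3.974026

3.9740


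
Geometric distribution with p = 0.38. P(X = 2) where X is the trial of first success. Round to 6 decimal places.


P = (1-p)^(k-1) * p
(1-p)^(k-1) = 0.62^1 = 0.62
P = 0.62 * 0.38 = 0.2356

0.235600


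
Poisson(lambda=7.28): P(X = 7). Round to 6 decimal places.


P = e^(-lam) * lam^k / k!
e^(-7.28) ≈ 0.0006891856
lam^k = 7.28^7 ≈ 1083726.405267
k! = 7! = 5040
P = 0.0006891856 * 1083726.405267 / 5040 ≈ 0.148192

0.148192


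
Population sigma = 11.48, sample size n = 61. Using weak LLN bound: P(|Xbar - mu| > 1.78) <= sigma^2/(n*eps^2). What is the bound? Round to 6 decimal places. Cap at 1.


bound = min(1, sigma^2/(n*eps^2))
sigma^2 = 11.48^2 = 131.7904
n*eps^2 = 61 * 1.78^2 = 61 * 3.1684 = 193.2724
sigma^2/(n*eps^2) = 131.7904 / 193.2724 ≈ 0.68188940

0.681889


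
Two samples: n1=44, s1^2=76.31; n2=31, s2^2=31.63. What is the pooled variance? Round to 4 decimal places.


sp^2 = ((n1-1)*s1^2 + (n2-1)*s2^2)/(n1+n2-2)
(n1-1)*s1^2 = 43 * 76.31 = 3281.33
(n2-1)*s2^2 = 30 * 31.63 = 948.9
numerator = 3281.33 + 948.9 = 4230.23
n1+n2-2 = 73
sp^2 = 4230.23 / 73 = 423023/7300 ≈ 57.948356

57.9484


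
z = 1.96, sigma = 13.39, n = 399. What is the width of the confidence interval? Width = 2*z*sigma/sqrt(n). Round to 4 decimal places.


width = 2*z*sigma/sqrt(n)
2*z*sigma = 2 * 1.96 * 13.39 = 52.4888
sqrt(399) ≈ 19.974984
width = 52.4888 / 19.974984 ≈ 2.627727

2.6277


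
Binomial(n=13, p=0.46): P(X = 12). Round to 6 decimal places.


P = C(n,k) * p^k * (1-p)^(n-k)
C(13,12) = 13
p^k = 0.46^12 ≈ 0.00008976230
(1-p)^(n-k) = 0.54^1 = 0.54
P = 13 * 0.00008976230 * 0.54 ≈ 0.000630

0.000630


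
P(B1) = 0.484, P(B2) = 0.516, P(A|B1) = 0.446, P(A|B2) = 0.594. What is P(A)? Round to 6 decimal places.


P(A) = P(A|B1)*P(B1) + P(A|B2)*P(B2)
P(A|B1)*P(B1) = 0.446 * 0.484 = 0.215864
P(A|B2)*P(B2) = 0.594 * 0.516 = 0.306504
P(A) = 0.215864 + 0.306504 = 0.522368

0.522368


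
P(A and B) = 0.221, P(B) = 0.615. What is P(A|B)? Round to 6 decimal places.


P(A|B) = P(A and B) / P(B) = 0.221 / 0.615 = 221/615 ≈ 0.35934959

0.359350


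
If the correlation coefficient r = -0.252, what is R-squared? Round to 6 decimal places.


R^2 = r^2 = (-0.252)^2 = 0.063504

0.063504


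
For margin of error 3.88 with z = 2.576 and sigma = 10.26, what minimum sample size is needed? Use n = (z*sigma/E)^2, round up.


z*sigma/E = 2.576 * 10.26 / 3.88 ≈ 6.811794
(z*sigma/E)^2 ≈ 46.400535
round up: n = 47

47


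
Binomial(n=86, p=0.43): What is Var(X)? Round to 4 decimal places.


Var = n*p*(1-p) = 86 * 0.43 * 0.57 = 21.0786

21.0786


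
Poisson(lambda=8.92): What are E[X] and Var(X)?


E[X] = Var(X) = lambda = 8.92

8.92, 8.92


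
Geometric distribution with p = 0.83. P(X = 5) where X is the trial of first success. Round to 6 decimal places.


P = (1-p)^(k-1) * p
(1-p)^(k-1) = 0.17^4 = 0.00083521
P = 0.00083521 * 0.83 = 0.0006932243

0.000693


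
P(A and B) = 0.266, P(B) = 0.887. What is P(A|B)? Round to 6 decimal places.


P(A|B) = P(A and B) / P(B) = 0.266 / 0.887 = 266/887 ≈ 0.29988726

0.299887


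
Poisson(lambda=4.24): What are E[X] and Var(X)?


E[X] = Var(X) = lambda = 4.24

4.24, 4.24


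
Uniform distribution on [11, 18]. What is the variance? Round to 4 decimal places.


Var = (b-a)^2 / 12
(b-a)^2 = (18 - 11)^2 = 49
Var = 49/12 ≈ 4.083333

4.0833


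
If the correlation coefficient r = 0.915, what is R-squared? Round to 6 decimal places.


R^2 = r^2 = (0.915)^2 = 0.837225

0.837225


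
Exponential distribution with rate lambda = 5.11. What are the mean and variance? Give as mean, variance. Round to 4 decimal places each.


mean = 1/lam, var = 1/lam^2
mean = 1 / 5.11 = 100/511 ≈ 0.195695
lam^2 = 5.11^2 = 26.1121
var = 1 / 26.1121 ≈ 0.038296

0.1957, 0.0383


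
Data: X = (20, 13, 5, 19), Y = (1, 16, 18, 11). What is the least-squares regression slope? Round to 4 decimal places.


b = sum((xi-xbar)(yi-ybar)) / sum((xi-xbar)^2)
n = 4, xbar = 57/4 = 14.25, ybar = 46/4 = 11.5
Sxy = sum((xi-xbar)(yi-ybar)) = -128.5
Sxx = sum((xi-xbar)^2) = 142.75
b = Sxy / Sxx = -514/571 ≈ -0.900175

-0.9002


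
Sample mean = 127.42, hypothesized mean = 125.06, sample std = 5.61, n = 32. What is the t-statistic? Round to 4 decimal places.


t = (xbar - mu0) / (s/sqrt(n))
xbar - mu0 = 127.42 - 125.06 = 2.36
sqrt(32) ≈ 5.65685425
s/sqrt(n) = 5.61 / 5.65685425 ≈ 0.99171726
t = 2.36 / 0.99171726 ≈ 2.379711

2.3797


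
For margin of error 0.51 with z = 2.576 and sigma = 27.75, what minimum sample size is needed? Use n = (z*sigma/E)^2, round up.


z*sigma/E = 2.576 * 27.75 / 0.51 = 11914/85 ≈ 140.164706
(z*sigma/E)^2 ≈ 19646.144775
round up: n = 19647

19647


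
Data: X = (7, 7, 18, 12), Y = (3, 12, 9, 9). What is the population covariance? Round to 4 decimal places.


Cov = (1/n)*sum((xi-xbar)(yi-ybar))
n = 4, xbar = 44/4 = 11, ybar = 33/4 = 8.25
sum((xi-xbar)(yi-ybar)) = 12
Cov = 12 / 4 = 3

3.0000


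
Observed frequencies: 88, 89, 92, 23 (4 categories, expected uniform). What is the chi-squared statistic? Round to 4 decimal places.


chi2 = sum((O-E)^2/E), E = total/4
total = 292, E = 292/4 = 73
(88 - 73)^2 / 73 = 225 / 73 = 225/73 ≈ 3.082192
(89 - 73)^2 / 73 = 256 / 73 = 256/73 ≈ 3.506849
(92 - 73)^2 / 73 = 361 / 73 = 361/73 ≈ 4.945205
(23 - 73)^2 / 73 = 2500 / 73 = 2500/73 ≈ 34.246575
chi2 = 3342/73 ≈ 45.780822

45.7808


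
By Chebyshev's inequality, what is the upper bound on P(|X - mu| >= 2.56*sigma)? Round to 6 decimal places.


P <= 1/k^2
k^2 = 2.56^2 = 6.5536
1/k^2 = 1 / 6.5536 = 625/4096 ≈ 0.15258789

0.152588


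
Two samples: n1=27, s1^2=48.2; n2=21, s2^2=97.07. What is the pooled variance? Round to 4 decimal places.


sp^2 = ((n1-1)*s1^2 + (n2-1)*s2^2)/(n1+n2-2)
(n1-1)*s1^2 = 26 * 48.2 = 1253.2
(n2-1)*s2^2 = 20 * 97.07 = 1941.4
numerator = 1253.2 + 1941.4 = 3194.6
n1+n2-2 = 46
sp^2 = 3194.6 / 46 = 15973/230 ≈ 69.447826

69.4478


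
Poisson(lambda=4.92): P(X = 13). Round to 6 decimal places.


P = e^(-lam) * lam^k / k!
e^(-4.92) ≈ 0.007299131
lam^k = 4.92^13 ≈ 989797462.228069
k! = 13! = 6227020800
P = 0.007299131 * 989797462.228069 / 6227020800 ≈ 0.001160

0.001160


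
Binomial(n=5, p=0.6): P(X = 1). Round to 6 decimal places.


P = C(n,k) * p^k * (1-p)^(n-k)
C(5,1) = 5
p^k = 0.6^1 = 0.6
(1-p)^(n-k) = 0.4^4 = 0.0256
P = 5 * 0.6 * 0.0256 = 0.0768

0.076800


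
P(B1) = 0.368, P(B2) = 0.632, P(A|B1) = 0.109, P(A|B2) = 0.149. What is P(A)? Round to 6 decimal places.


P(A) = P(A|B1)*P(B1) + P(A|B2)*P(B2)
P(A|B1)*P(B1) = 0.109 * 0.368 = 0.040112
P(A|B2)*P(B2) = 0.149 * 0.632 = 0.094168
P(A) = 0.040112 + 0.094168 = 0.13428

0.134280


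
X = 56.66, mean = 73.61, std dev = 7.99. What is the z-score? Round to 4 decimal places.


z = (X - mu) / sigma
X - mu = 56.66 - 73.61 = -16.95
z = -16.95 / 7.99 = -1695/799 ≈ -2.121402

-2.1214


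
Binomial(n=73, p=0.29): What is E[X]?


E[X] = n*p = 73 * 0.29 = 21.17

21.17


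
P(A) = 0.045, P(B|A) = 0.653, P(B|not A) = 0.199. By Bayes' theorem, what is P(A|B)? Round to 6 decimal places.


P(A|B) = P(B|A)*P(A) / P(B), P(B) = P(B|A)*P(A) + P(B|not A)*P(not A)
P(B|A)*P(A) = 0.653 * 0.045 = 0.029385
P(B|not A)*P(not A) = 0.199 * 0.955 = 0.190045
P(B) = 0.029385 + 0.190045 = 0.21943
P(A|B) = 0.029385 / 0.21943 ≈ 0.13391514

0.133915


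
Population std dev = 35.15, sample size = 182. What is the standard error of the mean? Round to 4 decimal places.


SE = sigma / sqrt(n)
sqrt(182) ≈ 13.490738
SE = 35.15 / 13.490738 ≈ 2.605491

2.6055


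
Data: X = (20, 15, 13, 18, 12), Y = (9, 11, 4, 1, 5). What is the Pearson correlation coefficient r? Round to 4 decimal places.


r = sum((xi-xbar)(yi-ybar)) / sqrt(sum((xi-xbar)^2) * sum((yi-ybar)^2))
n = 5, xbar = 78/5 = 15.6, ybar = 30/5 = 6
Sxy = sum((xi-xbar)(yi-ybar)) = 7
Sxx = sum((xi-xbar)^2) = 45.2
Syy = sum((yi-ybar)^2) = 64
sqrt(Sxx*Syy) ≈ 53.784756
r = Sxy / sqrt(Sxx*Syy) = 7 / 53.784756 ≈ 0.130148

0.1301


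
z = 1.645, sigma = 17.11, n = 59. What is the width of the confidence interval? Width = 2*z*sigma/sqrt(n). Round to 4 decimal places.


width = 2*z*sigma/sqrt(n)
2*z*sigma = 2 * 1.645 * 17.11 = 56.2919
sqrt(59) ≈ 7.681146
width = 56.2919 / 7.681146 ≈ 7.328581

7.3286


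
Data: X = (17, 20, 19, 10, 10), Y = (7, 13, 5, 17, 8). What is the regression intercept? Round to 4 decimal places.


a = ybar - b*xbar, where b = sum((xi-xbar)(yi-ybar)) / sum((xi-xbar)^2)
n = 5, xbar = 76/5 = 15.2, ybar = 50/5 = 10
Sxy = sum((xi-xbar)(yi-ybar)) = -36
Sxx = sum((xi-xbar)^2) = 94.8
b = Sxy / Sxx = -30/79 ≈ -0.379747
a = 10 - (-0.379747) * 15.2 = 1246/79 ≈ 15.772152

15.7722


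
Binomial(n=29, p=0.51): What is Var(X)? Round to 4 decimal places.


Var = n*p*(1-p) = 29 * 0.51 * 0.49 = 7.2471

7.2471


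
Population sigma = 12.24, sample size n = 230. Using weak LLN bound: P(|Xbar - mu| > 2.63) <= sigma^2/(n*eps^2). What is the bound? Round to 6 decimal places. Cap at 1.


bound = min(1, sigma^2/(n*eps^2))
sigma^2 = 12.24^2 = 149.8176
n*eps^2 = 230 * 2.63^2 = 230 * 6.9169 = 1590.887
sigma^2/(n*eps^2) = 149.8176 / 1590.887 ≈ 0.09417237

0.094172


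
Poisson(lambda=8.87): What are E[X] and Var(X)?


E[X] = Var(X) = lambda = 8.87

8.87, 8.87


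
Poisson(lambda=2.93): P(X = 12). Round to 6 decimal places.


P = e^(-lam) * lam^k / k!
e^(-2.93) ≈ 0.05339704
lam^k = 2.93^12 ≈ 400323.831116
k! = 12! = 479001600
P = 0.05339704 * 400323.831116 / 479001600 ≈ 0.000045

0.000045


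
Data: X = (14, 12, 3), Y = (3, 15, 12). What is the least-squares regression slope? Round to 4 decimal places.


b = sum((xi-xbar)(yi-ybar)) / sum((xi-xbar)^2)
n = 3, xbar = 29/3 ≈ 9.666667, ybar = 30/3 = 10
Sxy = sum((xi-xbar)(yi-ybar)) = -32
Sxx = sum((xi-xbar)^2) = 206/3 ≈ 68.666667
b = Sxy / Sxx = -48/103 ≈ -0.466019

-0.4660


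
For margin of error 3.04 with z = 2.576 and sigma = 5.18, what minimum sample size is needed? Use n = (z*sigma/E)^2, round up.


z*sigma/E = 2.576 * 5.18 / 3.04 = 41699/9500 ≈ 4.389368
(z*sigma/E)^2 ≈ 19.266555
round up: n = 20

20


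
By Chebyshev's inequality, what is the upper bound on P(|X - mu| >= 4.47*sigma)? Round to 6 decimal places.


P <= 1/k^2
k^2 = 4.47^2 = 19.9809
1/k^2 = 1 / 19.9809 ≈ 0.05004780

0.050048


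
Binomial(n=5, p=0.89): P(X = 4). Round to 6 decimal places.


P = C(n,k) * p^k * (1-p)^(n-k)
C(5,4) = 5
p^k = 0.89^4 ≈ 0.6274224
(1-p)^(n-k) = 0.11^1 = 0.11
P = 5 * 0.6274224 * 0.11 ≈ 0.345082

0.345082


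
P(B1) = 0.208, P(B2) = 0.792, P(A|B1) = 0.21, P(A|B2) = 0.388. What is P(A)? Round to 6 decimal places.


P(A) = P(A|B1)*P(B1) + P(A|B2)*P(B2)
P(A|B1)*P(B1) = 0.21 * 0.208 = 0.04368
P(A|B2)*P(B2) = 0.388 * 0.792 = 0.307296
P(A) = 0.04368 + 0.307296 = 0.350976

0.350976


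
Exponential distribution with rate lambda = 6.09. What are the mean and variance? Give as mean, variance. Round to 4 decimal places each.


mean = 1/lam, var = 1/lam^2
mean = 1 / 6.09 = 100/609 ≈ 0.164204
lam^2 = 6.09^2 = 37.0881
var = 1 / 37.0881 ≈ 0.026963

0.1642, 0.0270


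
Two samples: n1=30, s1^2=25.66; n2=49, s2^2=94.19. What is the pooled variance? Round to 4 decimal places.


sp^2 = ((n1-1)*s1^2 + (n2-1)*s2^2)/(n1+n2-2)
(n1-1)*s1^2 = 29 * 25.66 = 744.14
(n2-1)*s2^2 = 48 * 94.19 = 4521.12
numerator = 744.14 + 4521.12 = 5265.26
n1+n2-2 = 77
sp^2 = 5265.26 / 77 = 68.38

68.3800


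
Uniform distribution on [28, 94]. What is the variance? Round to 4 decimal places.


Var = (b-a)^2 / 12
(b-a)^2 = (94 - 28)^2 = 4356
Var = 4356/12 = 363

363.0000


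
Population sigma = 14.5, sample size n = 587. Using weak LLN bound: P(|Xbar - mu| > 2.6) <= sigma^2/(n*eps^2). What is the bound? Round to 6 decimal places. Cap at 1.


bound = min(1, sigma^2/(n*eps^2))
sigma^2 = 14.5^2 = 210.25
n*eps^2 = 587 * 2.6^2 = 587 * 6.76 = 3968.12
sigma^2/(n*eps^2) = 210.25 / 3968.12 ≈ 0.05298479

0.052985


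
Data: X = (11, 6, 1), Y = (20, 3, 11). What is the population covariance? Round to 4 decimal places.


Cov = (1/n)*sum((xi-xbar)(yi-ybar))
n = 3, xbar = 18/3 = 6, ybar = 34/3 ≈ 11.333333
sum((xi-xbar)(yi-ybar)) = 45
Cov = 45 / 3 = 15

15.0000


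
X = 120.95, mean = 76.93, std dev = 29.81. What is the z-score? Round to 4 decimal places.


z = (X - mu) / sigma
X - mu = 120.95 - 76.93 = 44.02
z = 44.02 / 29.81 = 4402/2981 ≈ 1.476686

1.4767


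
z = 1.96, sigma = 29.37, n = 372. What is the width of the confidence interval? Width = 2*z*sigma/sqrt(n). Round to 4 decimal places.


width = 2*z*sigma/sqrt(n)
2*z*sigma = 2 * 1.96 * 29.37 = 115.1304
sqrt(372) ≈ 19.287302
width = 115.1304 / 19.287302 ≈ 5.969233

5.9692


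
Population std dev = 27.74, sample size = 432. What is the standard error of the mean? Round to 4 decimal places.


SE = sigma / sqrt(n)
sqrt(432) ≈ 20.784610
SE = 27.74 / 20.784610 ≈ 1.334641

1.3346


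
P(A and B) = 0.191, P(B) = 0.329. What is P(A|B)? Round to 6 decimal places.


P(A|B) = P(A and B) / P(B) = 0.191 / 0.329 = 191/329 ≈ 0.58054711

0.580547


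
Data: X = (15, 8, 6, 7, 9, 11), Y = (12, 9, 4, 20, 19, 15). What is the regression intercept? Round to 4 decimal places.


a = ybar - b*xbar, where b = sum((xi-xbar)(yi-ybar)) / sum((xi-xbar)^2)
n = 6, xbar = 56/6 = 28/3 ≈ 9.333333, ybar = 79/6 ≈ 13.166667
Sxy = sum((xi-xbar)(yi-ybar)) = 44/3 ≈ 14.666667
Sxx = sum((xi-xbar)^2) = 160/3 ≈ 53.333333
b = Sxy / Sxx = 0.275
a = 13.166667 - 0.275 * 9.333333 = 10.6

10.6000


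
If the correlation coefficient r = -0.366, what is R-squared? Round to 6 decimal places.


R^2 = r^2 = (-0.366)^2 = 0.133956

0.133956


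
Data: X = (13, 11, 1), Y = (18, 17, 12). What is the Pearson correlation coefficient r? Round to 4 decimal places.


r = sum((xi-xbar)(yi-ybar)) / sqrt(sum((xi-xbar)^2) * sum((yi-ybar)^2))
n = 3, xbar = 25/3 ≈ 8.333333, ybar = 47/3 ≈ 15.666667
Sxy = sum((xi-xbar)(yi-ybar)) = 124/3 ≈ 41.333333
Sxx = sum((xi-xbar)^2) = 248/3 ≈ 82.666667
Syy = sum((yi-ybar)^2) = 62/3 ≈ 20.666667
sqrt(Sxx*Syy) = 124/3 ≈ 41.333333
r = Sxy / sqrt(Sxx*Syy) = 41.333333 / 41.333333 = 1

1.0000


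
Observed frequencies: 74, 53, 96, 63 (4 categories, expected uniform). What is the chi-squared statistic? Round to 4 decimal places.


chi2 = sum((O-E)^2/E), E = total/4
total = 286, E = 286/4 = 71.5
(74 - 71.5)^2 / 71.5 = 6.25 / 71.5 = 25/286 ≈ 0.087413
(53 - 71.5)^2 / 71.5 = 342.25 / 71.5 = 1369/286 ≈ 4.786713
(96 - 71.5)^2 / 71.5 = 600.25 / 71.5 = 2401/286 ≈ 8.395105
(63 - 71.5)^2 / 71.5 = 72.25 / 71.5 = 289/286 ≈ 1.010490
chi2 = 2042/143 ≈ 14.279720

14.2797


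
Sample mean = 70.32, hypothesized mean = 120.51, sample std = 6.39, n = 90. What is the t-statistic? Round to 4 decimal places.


t = (xbar - mu0) / (s/sqrt(n))
xbar - mu0 = 70.32 - 120.51 = -50.19
sqrt(90) ≈ 9.48683298
s/sqrt(n) = 6.39 / 9.48683298 ≈ 0.67356514
t = -50.19 / 0.67356514 ≈ -74.513951

-74.5140


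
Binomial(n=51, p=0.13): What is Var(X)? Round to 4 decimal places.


Var = n*p*(1-p) = 51 * 0.13 * 0.87 = 5.7681

5.7681


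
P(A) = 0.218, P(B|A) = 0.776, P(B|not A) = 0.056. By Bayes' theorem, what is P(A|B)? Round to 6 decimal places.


P(A|B) = P(B|A)*P(A) / P(B), P(B) = P(B|A)*P(A) + P(B|not A)*P(not A)
P(B|A)*P(A) = 0.776 * 0.218 = 0.169168
P(B|not A)*P(not A) = 0.056 * 0.782 = 0.043792
P(B) = 0.169168 + 0.043792 = 0.21296
P(A|B) = 0.169168 / 0.21296 ≈ 0.79436514

0.794365


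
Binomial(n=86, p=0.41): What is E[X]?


E[X] = n*p = 86 * 0.41 = 35.26

35.26


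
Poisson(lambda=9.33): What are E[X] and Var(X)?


E[X] = Var(X) = lambda = 9.33

9.33, 9.33


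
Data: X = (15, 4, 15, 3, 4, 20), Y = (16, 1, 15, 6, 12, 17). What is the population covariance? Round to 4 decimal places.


Cov = (1/n)*sum((xi-xbar)(yi-ybar))
n = 6, xbar = 61/6 ≈ 10.166667, ybar = 67/6 ≈ 11.166667
sum((xi-xbar)(yi-ybar)) = 1163/6 ≈ 193.833333
Cov = 193.833333 / 6 = 1163/36 ≈ 32.305556

32.3056


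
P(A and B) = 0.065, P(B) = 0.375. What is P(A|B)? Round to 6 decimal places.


P(A|B) = P(A and B) / P(B) = 0.065 / 0.375 = 13/75 ≈ 0.17333333

0.173333


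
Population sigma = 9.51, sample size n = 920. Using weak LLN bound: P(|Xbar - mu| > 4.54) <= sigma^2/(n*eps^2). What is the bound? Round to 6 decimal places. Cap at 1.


bound = min(1, sigma^2/(n*eps^2))
sigma^2 = 9.51^2 = 90.4401
n*eps^2 = 920 * 4.54^2 = 920 * 20.6116 = 18962.672
sigma^2/(n*eps^2) = 90.4401 / 18962.672 ≈ 0.00476938

0.004769


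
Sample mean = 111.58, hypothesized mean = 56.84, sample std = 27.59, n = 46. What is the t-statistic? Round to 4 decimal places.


t = (xbar - mu0) / (s/sqrt(n))
xbar - mu0 = 111.58 - 56.84 = 54.74
sqrt(46) ≈ 6.78232998
s/sqrt(n) = 27.59 / 6.78232998 ≈ 4.06792357
t = 54.74 / 4.06792357 ≈ 13.456497

13.4565


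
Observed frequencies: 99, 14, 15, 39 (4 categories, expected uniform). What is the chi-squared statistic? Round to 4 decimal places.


chi2 = sum((O-E)^2/E), E = total/4
total = 167, E = 167/4 = 41.75
(99 - 41.75)^2 / 41.75 = 3277.5625 / 41.75 = 52441/668 ≈ 78.504491
(14 - 41.75)^2 / 41.75 = 770.0625 / 41.75 = 12321/668 ≈ 18.444611
(15 - 41.75)^2 / 41.75 = 715.5625 / 41.75 = 11449/668 ≈ 17.139222
(39 - 41.75)^2 / 41.75 = 7.5625 / 41.75 = 121/668 ≈ 0.181138
chi2 = 19083/167 ≈ 114.269461

114.2695


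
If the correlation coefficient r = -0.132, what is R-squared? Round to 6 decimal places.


R^2 = r^2 = (-0.132)^2 = 0.017424

0.017424


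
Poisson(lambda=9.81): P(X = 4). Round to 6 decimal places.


P = e^(-lam) * lam^k / k!
e^(-9.81) ≈ 0.00005489985
lam^k = 9.81^4 ≈ 9261.386943
k! = 4! = 24
P = 0.00005489985 * 9261.386943 / 24 ≈ 0.021185

0.021185


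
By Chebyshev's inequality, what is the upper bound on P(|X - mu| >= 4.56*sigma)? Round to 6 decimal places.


P <= 1/k^2
k^2 = 4.56^2 = 20.7936
1/k^2 = 1 / 20.7936 ≈ 0.04809172

0.048092


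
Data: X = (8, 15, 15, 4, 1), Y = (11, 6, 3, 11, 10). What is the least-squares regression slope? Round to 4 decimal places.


b = sum((xi-xbar)(yi-ybar)) / sum((xi-xbar)^2)
n = 5, xbar = 43/5 = 8.6, ybar = 41/5 = 8.2
Sxy = sum((xi-xbar)(yi-ybar)) = -75.6
Sxx = sum((xi-xbar)^2) = 161.2
b = Sxy / Sxx = -189/403 ≈ -0.468983

-0.4690


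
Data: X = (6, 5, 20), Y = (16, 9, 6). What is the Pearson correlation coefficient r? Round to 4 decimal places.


r = sum((xi-xbar)(yi-ybar)) / sqrt(sum((xi-xbar)^2) * sum((yi-ybar)^2))
n = 3, xbar = 31/3 ≈ 10.333333, ybar = 31/3 ≈ 10.333333
Sxy = sum((xi-xbar)(yi-ybar)) = -178/3 ≈ -59.333333
Sxx = sum((xi-xbar)^2) = 422/3 ≈ 140.666667
Syy = sum((yi-ybar)^2) = 158/3 ≈ 52.666667
sqrt(Sxx*Syy) ≈ 86.072321
r = Sxy / sqrt(Sxx*Syy) = -59.333333 / 86.072321 ≈ -0.689343

-0.6893


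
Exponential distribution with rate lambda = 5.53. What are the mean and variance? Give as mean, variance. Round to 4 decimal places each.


mean = 1/lam, var = 1/lam^2
mean = 1 / 5.53 = 100/553 ≈ 0.180832
lam^2 = 5.53^2 = 30.5809
var = 1 / 30.5809 ≈ 0.032700

0.1808, 0.0327


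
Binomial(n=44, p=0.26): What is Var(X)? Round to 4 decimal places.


Var = n*p*(1-p) = 44 * 0.26 * 0.74 = 8.4656

8.4656


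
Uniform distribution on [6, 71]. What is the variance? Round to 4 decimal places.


Var = (b-a)^2 / 12
(b-a)^2 = (71 - 6)^2 = 4225
Var = 4225/12 ≈ 352.083333

352.0833


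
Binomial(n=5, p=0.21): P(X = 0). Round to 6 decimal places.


P = C(n,k) * p^k * (1-p)^(n-k)
C(5,0) = 1
p^k = 0.21^0 = 1
(1-p)^(n-k) = 0.79^5 ≈ 0.3077056
P = 1 * 1 * 0.3077056 ≈ 0.307706

0.307706


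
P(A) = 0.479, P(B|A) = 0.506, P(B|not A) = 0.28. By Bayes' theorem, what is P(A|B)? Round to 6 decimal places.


P(A|B) = P(B|A)*P(A) / P(B), P(B) = P(B|A)*P(A) + P(B|not A)*P(not A)
P(B|A)*P(A) = 0.506 * 0.479 = 0.242374
P(B|not A)*P(not A) = 0.28 * 0.521 = 0.14588
P(B) = 0.242374 + 0.14588 = 0.388254
P(A|B) = 0.242374 / 0.388254 ≈ 0.62426659

0.624267


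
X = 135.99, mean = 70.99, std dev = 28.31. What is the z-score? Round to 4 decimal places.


z = (X - mu) / sigma
X - mu = 135.99 - 70.99 = 65
z = 65 / 28.31 = 6500/2831 ≈ 2.296008

2.2960


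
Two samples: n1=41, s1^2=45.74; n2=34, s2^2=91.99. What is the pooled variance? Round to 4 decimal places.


sp^2 = ((n1-1)*s1^2 + (n2-1)*s2^2)/(n1+n2-2)
(n1-1)*s1^2 = 40 * 45.74 = 1829.6
(n2-1)*s2^2 = 33 * 91.99 = 3035.67
numerator = 1829.6 + 3035.67 = 4865.27
n1+n2-2 = 73
sp^2 = 4865.27 / 73 = 486527/7300 ≈ 66.647534

66.6475


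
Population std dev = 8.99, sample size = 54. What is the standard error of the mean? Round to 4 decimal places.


SE = sigma / sqrt(n)
sqrt(54) ≈ 7.348469
SE = 8.99 / 7.348469 ≈ 1.223384

1.2234


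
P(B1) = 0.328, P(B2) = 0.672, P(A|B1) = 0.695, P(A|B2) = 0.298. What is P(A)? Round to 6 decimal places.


P(A) = P(A|B1)*P(B1) + P(A|B2)*P(B2)
P(A|B1)*P(B1) = 0.695 * 0.328 = 0.22796
P(A|B2)*P(B2) = 0.298 * 0.672 = 0.200256
P(A) = 0.22796 + 0.200256 = 0.428216

0.428216


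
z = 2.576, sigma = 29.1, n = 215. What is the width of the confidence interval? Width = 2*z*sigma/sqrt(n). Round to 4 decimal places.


width = 2*z*sigma/sqrt(n)
2*z*sigma = 2 * 2.576 * 29.1 = 149.9232
sqrt(215) ≈ 14.662878
width = 149.9232 / 14.662878 ≈ 10.224677

10.2247


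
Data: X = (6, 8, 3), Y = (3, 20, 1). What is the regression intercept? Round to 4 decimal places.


a = ybar - b*xbar, where b = sum((xi-xbar)(yi-ybar)) / sum((xi-xbar)^2)
n = 3, xbar = 17/3 ≈ 5.666667, ybar = 24/3 = 8
Sxy = sum((xi-xbar)(yi-ybar)) = 45
Sxx = sum((xi-xbar)^2) = 38/3 ≈ 12.666667
b = Sxy / Sxx = 135/38 ≈ 3.552632
a = 8 - 3.552632 * 5.666667 = -461/38 ≈ -12.131579

-12.1316


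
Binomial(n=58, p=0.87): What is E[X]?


E[X] = n*p = 58 * 0.87 = 50.46

50.46


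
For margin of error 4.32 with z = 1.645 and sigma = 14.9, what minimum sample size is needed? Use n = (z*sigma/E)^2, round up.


z*sigma/E = 1.645 * 14.9 / 4.32 = 49021/8640 ≈ 5.673727
(z*sigma/E)^2 ≈ 32.191176
round up: n = 33

33


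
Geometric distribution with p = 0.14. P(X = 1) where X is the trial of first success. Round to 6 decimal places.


P = (1-p)^(k-1) * p
(1-p)^(k-1) = 0.86^0 = 1
P = 1 * 0.14 = 0.14

0.140000


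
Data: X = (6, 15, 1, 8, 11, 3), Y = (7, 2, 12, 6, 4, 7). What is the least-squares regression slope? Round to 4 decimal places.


b = sum((xi-xbar)(yi-ybar)) / sum((xi-xbar)^2)
n = 6, xbar = 44/6 = 22/3 ≈ 7.333333, ybar = 38/6 = 19/3 ≈ 6.333333
Sxy = sum((xi-xbar)(yi-ybar)) = -245/3 ≈ -81.666667
Sxx = sum((xi-xbar)^2) = 400/3 ≈ 133.333333
b = Sxy / Sxx = -0.6125

-0.6125


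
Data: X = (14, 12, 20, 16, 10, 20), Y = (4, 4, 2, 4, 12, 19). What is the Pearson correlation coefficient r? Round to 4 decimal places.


r = sum((xi-xbar)(yi-ybar)) / sqrt(sum((xi-xbar)^2) * sum((yi-ybar)^2))
n = 6, xbar = 92/6 = 46/3 ≈ 15.333333, ybar = 45/6 = 7.5
Sxy = sum((xi-xbar)(yi-ybar)) = 18
Sxx = sum((xi-xbar)^2) = 256/3 ≈ 85.333333
Syy = sum((yi-ybar)^2) = 219.5
sqrt(Sxx*Syy) ≈ 136.860026
r = Sxy / sqrt(Sxx*Syy) = 18 / 136.860026 ≈ 0.131521

0.1315


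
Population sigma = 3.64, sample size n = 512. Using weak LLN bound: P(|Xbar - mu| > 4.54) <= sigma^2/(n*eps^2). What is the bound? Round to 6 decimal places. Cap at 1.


bound = min(1, sigma^2/(n*eps^2))
sigma^2 = 3.64^2 = 13.2496
n*eps^2 = 512 * 4.54^2 = 512 * 20.6116 = 10553.1392
sigma^2/(n*eps^2) = 13.2496 / 10553.1392 ≈ 0.00125551

0.001256


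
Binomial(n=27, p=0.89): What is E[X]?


E[X] = n*p = 27 * 0.89 = 24.03

24.03


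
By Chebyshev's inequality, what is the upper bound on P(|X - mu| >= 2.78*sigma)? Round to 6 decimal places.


P <= 1/k^2
k^2 = 2.78^2 = 7.7284
1/k^2 = 1 / 7.7284 ≈ 0.12939289

0.129393
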